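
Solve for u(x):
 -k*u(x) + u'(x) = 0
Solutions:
 u(x) = C1*exp(k*x)


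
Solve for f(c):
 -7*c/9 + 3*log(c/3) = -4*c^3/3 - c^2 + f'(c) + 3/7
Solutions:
 f(c) = C1 + c^4/3 + c^3/3 - 7*c^2/18 + 3*c*log(c) - 24*c/7 - 3*c*log(3)


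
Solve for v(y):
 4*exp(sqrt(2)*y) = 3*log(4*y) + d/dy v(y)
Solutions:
 v(y) = C1 - 3*y*log(y) + 3*y*(1 - 2*log(2)) + 2*sqrt(2)*exp(sqrt(2)*y)


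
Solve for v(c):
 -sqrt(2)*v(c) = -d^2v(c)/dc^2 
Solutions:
 v(c) = C1*exp(-2^(1/4)*c) + C2*exp(2^(1/4)*c)


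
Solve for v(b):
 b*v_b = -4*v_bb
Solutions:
 v(b) = C1 + C2*erf(sqrt(2)*b/4)


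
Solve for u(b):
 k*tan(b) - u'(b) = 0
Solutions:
 u(b) = C1 - k*log(cos(b))


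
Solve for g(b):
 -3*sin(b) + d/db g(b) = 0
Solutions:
 g(b) = C1 - 3*cos(b)


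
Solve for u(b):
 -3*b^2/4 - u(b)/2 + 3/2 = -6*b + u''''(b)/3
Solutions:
 u(b) = -3*b^2/2 + 12*b + (C1*sin(6^(1/4)*b/2) + C2*cos(6^(1/4)*b/2))*exp(-6^(1/4)*b/2) + (C3*sin(6^(1/4)*b/2) + C4*cos(6^(1/4)*b/2))*exp(6^(1/4)*b/2) + 3


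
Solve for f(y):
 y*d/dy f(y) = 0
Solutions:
 f(y) = C1


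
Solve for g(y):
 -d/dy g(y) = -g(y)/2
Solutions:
 g(y) = C1*exp(y/2)


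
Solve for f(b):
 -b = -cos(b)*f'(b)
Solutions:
 f(b) = C1 + Integral(b/cos(b), b)


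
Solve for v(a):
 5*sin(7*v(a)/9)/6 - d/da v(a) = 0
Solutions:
 -5*a/6 + 9*log(cos(7*v(a)/9) - 1)/14 - 9*log(cos(7*v(a)/9) + 1)/14 = C1


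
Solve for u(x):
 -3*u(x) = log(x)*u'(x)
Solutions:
 u(x) = C1*exp(-3*li(x))


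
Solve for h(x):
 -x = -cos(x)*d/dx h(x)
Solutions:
 h(x) = C1 + Integral(x/cos(x), x)


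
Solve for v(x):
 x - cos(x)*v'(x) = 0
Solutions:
 v(x) = C1 + Integral(x/cos(x), x)


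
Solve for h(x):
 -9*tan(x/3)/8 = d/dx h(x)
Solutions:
 h(x) = C1 + 27*log(cos(x/3))/8


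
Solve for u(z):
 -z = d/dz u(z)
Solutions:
 u(z) = C1 - z^2/2


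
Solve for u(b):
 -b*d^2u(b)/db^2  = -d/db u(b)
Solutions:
 u(b) = C1 + C2*b^2


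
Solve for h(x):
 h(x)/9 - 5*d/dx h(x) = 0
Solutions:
 h(x) = C1*exp(x/45)


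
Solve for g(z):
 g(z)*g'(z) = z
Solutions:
 g(z) = -sqrt(C1 + z^2)
 g(z) = sqrt(C1 + z^2)


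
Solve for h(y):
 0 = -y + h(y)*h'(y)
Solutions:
 h(y) = -sqrt(C1 + y^2)
 h(y) = sqrt(C1 + y^2)


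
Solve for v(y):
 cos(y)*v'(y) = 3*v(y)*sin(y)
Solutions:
 v(y) = C1/cos(y)^3


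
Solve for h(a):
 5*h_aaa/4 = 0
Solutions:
 h(a) = C1 + C2*a + C3*a^2


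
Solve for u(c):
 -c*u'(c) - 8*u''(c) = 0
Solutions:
 u(c) = C1 + C2*erf(c/4)


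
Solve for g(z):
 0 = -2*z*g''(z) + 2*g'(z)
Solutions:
 g(z) = C1 + C2*z^2


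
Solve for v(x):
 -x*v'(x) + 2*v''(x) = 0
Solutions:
 v(x) = C1 + C2*erfi(x/2)


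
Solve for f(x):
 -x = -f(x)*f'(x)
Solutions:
 f(x) = -sqrt(C1 + x^2)
 f(x) = sqrt(C1 + x^2)


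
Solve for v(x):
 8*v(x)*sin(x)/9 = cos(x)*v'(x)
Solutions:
 v(x) = C1/cos(x)^(8/9)


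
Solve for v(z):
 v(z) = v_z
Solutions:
 v(z) = C1*exp(z)


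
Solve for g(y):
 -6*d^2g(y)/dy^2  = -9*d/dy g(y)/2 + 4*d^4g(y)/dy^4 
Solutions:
 g(y) = C1 + C2*exp(2^(1/3)*y*(-2^(1/3)*(9 + sqrt(113))^(1/3) + 4/(9 + sqrt(113))^(1/3))/8)*sin(2^(1/3)*sqrt(3)*y*(4/(9 + sqrt(113))^(1/3) + 2^(1/3)*(9 + sqrt(113))^(1/3))/8) + C3*exp(2^(1/3)*y*(-2^(1/3)*(9 + sqrt(113))^(1/3) + 4/(9 + sqrt(113))^(1/3))/8)*cos(2^(1/3)*sqrt(3)*y*(4/(9 + sqrt(113))^(1/3) + 2^(1/3)*(9 + sqrt(113))^(1/3))/8) + C4*exp(2^(1/3)*y*(-1/(9 + sqrt(113))^(1/3) + 2^(1/3)*(9 + sqrt(113))^(1/3)/4))


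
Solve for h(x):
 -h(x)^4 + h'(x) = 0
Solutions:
 h(x) = (-1/(C1 + 3*x))^(1/3)
 h(x) = (-1/(C1 + x))^(1/3)*(-3^(2/3) - 3*3^(1/6)*I)/6
 h(x) = (-1/(C1 + x))^(1/3)*(-3^(2/3) + 3*3^(1/6)*I)/6


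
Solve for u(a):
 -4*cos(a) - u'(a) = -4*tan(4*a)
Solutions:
 u(a) = C1 - log(cos(4*a)) - 4*sin(a)


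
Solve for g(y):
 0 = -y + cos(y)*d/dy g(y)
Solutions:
 g(y) = C1 + Integral(y/cos(y), y)


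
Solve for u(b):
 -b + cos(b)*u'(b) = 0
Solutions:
 u(b) = C1 + Integral(b/cos(b), b)


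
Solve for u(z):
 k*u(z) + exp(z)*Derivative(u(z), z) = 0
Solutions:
 u(z) = C1*exp(k*exp(-z))


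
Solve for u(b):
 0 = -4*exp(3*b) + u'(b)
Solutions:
 u(b) = C1 + 4*exp(3*b)/3


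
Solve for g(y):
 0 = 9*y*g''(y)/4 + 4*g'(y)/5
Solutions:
 g(y) = C1 + C2*y^(29/45)


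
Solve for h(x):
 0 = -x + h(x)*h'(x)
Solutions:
 h(x) = -sqrt(C1 + x^2)
 h(x) = sqrt(C1 + x^2)


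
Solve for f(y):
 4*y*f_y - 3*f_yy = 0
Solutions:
 f(y) = C1 + C2*erfi(sqrt(6)*y/3)


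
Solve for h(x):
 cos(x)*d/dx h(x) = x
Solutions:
 h(x) = C1 + Integral(x/cos(x), x)


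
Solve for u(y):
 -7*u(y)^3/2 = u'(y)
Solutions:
 u(y) = -sqrt(-1/(C1 - 7*y))
 u(y) = sqrt(-1/(C1 - 7*y))


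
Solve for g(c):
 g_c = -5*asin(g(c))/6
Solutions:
 Integral(1/asin(_y), (_y, g(c))) = C1 - 5*c/6


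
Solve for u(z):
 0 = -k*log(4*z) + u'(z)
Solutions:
 u(z) = C1 + k*z*log(z) - k*z + k*z*log(4)


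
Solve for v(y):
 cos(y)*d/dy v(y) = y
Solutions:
 v(y) = C1 + Integral(y/cos(y), y)


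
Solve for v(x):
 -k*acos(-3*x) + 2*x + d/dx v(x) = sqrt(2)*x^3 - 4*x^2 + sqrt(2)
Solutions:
 v(x) = C1 + k*(x*acos(-3*x) + sqrt(1 - 9*x^2)/3) + sqrt(2)*x^4/4 - 4*x^3/3 - x^2 + sqrt(2)*x


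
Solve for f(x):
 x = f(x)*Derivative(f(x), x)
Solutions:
 f(x) = -sqrt(C1 + x^2)
 f(x) = sqrt(C1 + x^2)


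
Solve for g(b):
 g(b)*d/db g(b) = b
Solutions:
 g(b) = -sqrt(C1 + b^2)
 g(b) = sqrt(C1 + b^2)


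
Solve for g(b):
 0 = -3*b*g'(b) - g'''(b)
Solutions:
 g(b) = C1 + Integral(C2*airyai(-3^(1/3)*b) + C3*airybi(-3^(1/3)*b), b)


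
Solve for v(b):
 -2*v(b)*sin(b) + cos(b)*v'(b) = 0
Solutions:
 v(b) = C1/cos(b)^2


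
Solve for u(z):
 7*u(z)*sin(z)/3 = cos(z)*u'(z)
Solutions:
 u(z) = C1/cos(z)^(7/3)


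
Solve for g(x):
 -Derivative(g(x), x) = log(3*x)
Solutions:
 g(x) = C1 - x*log(x) - x*log(3) + x


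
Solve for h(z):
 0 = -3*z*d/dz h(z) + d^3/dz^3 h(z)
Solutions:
 h(z) = C1 + Integral(C2*airyai(3^(1/3)*z) + C3*airybi(3^(1/3)*z), z)


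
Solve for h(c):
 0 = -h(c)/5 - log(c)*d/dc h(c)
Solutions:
 h(c) = C1*exp(-li(c)/5)


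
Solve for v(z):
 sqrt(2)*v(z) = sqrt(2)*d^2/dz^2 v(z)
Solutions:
 v(z) = C1*exp(-z) + C2*exp(z)


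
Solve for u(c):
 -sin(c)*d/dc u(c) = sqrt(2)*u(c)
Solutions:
 u(c) = C1*(cos(c) + 1)^(sqrt(2)/2)/(cos(c) - 1)^(sqrt(2)/2)


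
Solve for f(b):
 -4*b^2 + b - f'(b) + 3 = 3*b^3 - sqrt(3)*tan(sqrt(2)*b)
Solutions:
 f(b) = C1 - 3*b^4/4 - 4*b^3/3 + b^2/2 + 3*b - sqrt(6)*log(cos(sqrt(2)*b))/2


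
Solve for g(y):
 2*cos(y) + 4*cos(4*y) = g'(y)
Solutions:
 g(y) = C1 + 2*sin(y) + sin(4*y)


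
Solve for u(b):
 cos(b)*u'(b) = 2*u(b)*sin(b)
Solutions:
 u(b) = C1/cos(b)^2


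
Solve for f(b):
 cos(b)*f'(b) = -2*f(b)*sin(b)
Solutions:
 f(b) = C1*cos(b)^2


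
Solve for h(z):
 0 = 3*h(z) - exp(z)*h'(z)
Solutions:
 h(z) = C1*exp(-3*exp(-z))


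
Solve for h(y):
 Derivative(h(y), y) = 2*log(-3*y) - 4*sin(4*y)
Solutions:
 h(y) = C1 + 2*y*log(-y) - 2*y + 2*y*log(3) + cos(4*y)


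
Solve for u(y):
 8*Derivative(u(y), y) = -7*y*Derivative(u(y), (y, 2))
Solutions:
 u(y) = C1 + C2/y^(1/7)


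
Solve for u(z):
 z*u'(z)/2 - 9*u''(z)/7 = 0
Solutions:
 u(z) = C1 + C2*erfi(sqrt(7)*z/6)


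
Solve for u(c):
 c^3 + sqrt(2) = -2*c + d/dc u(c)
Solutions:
 u(c) = C1 + c^4/4 + c^2 + sqrt(2)*c


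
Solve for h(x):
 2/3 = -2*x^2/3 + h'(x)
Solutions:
 h(x) = C1 + 2*x^3/9 + 2*x/3


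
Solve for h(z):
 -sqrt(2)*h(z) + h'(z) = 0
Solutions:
 h(z) = C1*exp(sqrt(2)*z)


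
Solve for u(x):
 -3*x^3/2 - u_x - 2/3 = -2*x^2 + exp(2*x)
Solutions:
 u(x) = C1 - 3*x^4/8 + 2*x^3/3 - 2*x/3 - exp(2*x)/2


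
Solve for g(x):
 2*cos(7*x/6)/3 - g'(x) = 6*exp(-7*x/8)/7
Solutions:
 g(x) = C1 + 4*sin(7*x/6)/7 + 48*exp(-7*x/8)/49


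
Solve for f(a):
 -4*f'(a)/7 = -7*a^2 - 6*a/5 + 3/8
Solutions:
 f(a) = C1 + 49*a^3/12 + 21*a^2/20 - 21*a/32


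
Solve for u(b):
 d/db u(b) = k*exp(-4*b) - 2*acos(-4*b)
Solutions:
 u(b) = C1 - 2*b*acos(-4*b) - k*exp(-4*b)/4 - sqrt(1 - 16*b^2)/2


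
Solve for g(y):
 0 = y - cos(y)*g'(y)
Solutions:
 g(y) = C1 + Integral(y/cos(y), y)


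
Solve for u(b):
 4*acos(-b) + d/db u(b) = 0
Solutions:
 u(b) = C1 - 4*b*acos(-b) - 4*sqrt(1 - b^2)


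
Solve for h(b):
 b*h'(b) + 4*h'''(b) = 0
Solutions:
 h(b) = C1 + Integral(C2*airyai(-2^(1/3)*b/2) + C3*airybi(-2^(1/3)*b/2), b)


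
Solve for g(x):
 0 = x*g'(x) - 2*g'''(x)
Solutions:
 g(x) = C1 + Integral(C2*airyai(2^(2/3)*x/2) + C3*airybi(2^(2/3)*x/2), x)


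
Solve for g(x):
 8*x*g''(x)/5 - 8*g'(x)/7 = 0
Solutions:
 g(x) = C1 + C2*x^(12/7)


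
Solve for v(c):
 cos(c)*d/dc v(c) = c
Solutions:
 v(c) = C1 + Integral(c/cos(c), c)


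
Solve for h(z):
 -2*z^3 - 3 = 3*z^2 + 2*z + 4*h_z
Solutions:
 h(z) = C1 - z^4/8 - z^3/4 - z^2/4 - 3*z/4


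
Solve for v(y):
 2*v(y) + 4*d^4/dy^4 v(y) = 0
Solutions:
 v(y) = (C1*sin(2^(1/4)*y/2) + C2*cos(2^(1/4)*y/2))*exp(-2^(1/4)*y/2) + (C3*sin(2^(1/4)*y/2) + C4*cos(2^(1/4)*y/2))*exp(2^(1/4)*y/2)


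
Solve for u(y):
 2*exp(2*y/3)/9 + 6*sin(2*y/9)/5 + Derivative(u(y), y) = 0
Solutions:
 u(y) = C1 - exp(2*y/3)/3 + 27*cos(2*y/9)/5


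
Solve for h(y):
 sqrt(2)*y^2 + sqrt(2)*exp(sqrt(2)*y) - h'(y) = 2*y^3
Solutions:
 h(y) = C1 - y^4/2 + sqrt(2)*y^3/3 + exp(sqrt(2)*y)


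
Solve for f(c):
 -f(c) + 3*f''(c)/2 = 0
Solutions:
 f(c) = C1*exp(-sqrt(6)*c/3) + C2*exp(sqrt(6)*c/3)


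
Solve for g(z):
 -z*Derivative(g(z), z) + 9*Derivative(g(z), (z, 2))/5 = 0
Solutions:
 g(z) = C1 + C2*erfi(sqrt(10)*z/6)


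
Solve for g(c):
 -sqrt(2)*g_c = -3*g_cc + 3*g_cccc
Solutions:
 g(c) = C1 + C2*exp(2^(1/6)*3^(1/3)*c*(2*3^(1/3)/(sqrt(3) + 3)^(1/3) + 2^(2/3)*(sqrt(3) + 3)^(1/3))/12)*sin(6^(1/6)*c*(-6^(2/3)*(sqrt(3) + 3)^(1/3) + 6/(sqrt(3) + 3)^(1/3))/12) + C3*exp(2^(1/6)*3^(1/3)*c*(2*3^(1/3)/(sqrt(3) + 3)^(1/3) + 2^(2/3)*(sqrt(3) + 3)^(1/3))/12)*cos(6^(1/6)*c*(-6^(2/3)*(sqrt(3) + 3)^(1/3) + 6/(sqrt(3) + 3)^(1/3))/12) + C4*exp(-2^(1/6)*3^(1/3)*c*(2*3^(1/3)/(sqrt(3) + 3)^(1/3) + 2^(2/3)*(sqrt(3) + 3)^(1/3))/6)


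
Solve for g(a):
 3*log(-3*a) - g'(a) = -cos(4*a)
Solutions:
 g(a) = C1 + 3*a*log(-a) - 3*a + 3*a*log(3) + sin(4*a)/4


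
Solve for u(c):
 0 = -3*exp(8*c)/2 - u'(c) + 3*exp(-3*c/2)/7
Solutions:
 u(c) = C1 - 3*exp(8*c)/16 - 2*exp(-3*c/2)/7


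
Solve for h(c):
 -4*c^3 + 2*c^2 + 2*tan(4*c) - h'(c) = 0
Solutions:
 h(c) = C1 - c^4 + 2*c^3/3 - log(cos(4*c))/2


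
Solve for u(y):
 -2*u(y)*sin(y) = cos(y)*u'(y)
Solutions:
 u(y) = C1*cos(y)^2


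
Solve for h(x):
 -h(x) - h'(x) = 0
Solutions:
 h(x) = C1*exp(-x)


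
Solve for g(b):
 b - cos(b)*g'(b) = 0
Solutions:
 g(b) = C1 + Integral(b/cos(b), b)


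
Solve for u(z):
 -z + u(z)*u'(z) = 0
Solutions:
 u(z) = -sqrt(C1 + z^2)
 u(z) = sqrt(C1 + z^2)


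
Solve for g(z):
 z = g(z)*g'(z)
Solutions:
 g(z) = -sqrt(C1 + z^2)
 g(z) = sqrt(C1 + z^2)


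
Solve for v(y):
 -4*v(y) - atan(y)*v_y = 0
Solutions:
 v(y) = C1*exp(-4*Integral(1/atan(y), y))


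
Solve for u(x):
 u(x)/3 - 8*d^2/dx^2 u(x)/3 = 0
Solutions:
 u(x) = C1*exp(-sqrt(2)*x/4) + C2*exp(sqrt(2)*x/4)


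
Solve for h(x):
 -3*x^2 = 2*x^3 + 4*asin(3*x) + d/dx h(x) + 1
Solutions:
 h(x) = C1 - x^4/2 - x^3 - 4*x*asin(3*x) - x - 4*sqrt(1 - 9*x^2)/3


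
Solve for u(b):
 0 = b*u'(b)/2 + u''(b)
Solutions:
 u(b) = C1 + C2*erf(b/2)


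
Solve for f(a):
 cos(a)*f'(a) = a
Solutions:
 f(a) = C1 + Integral(a/cos(a), a)


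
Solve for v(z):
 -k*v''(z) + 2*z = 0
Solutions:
 v(z) = C1 + C2*z + z^3/(3*k)


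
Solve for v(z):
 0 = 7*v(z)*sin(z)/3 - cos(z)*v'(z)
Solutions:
 v(z) = C1/cos(z)^(7/3)


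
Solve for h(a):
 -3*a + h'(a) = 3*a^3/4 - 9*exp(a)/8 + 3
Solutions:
 h(a) = C1 + 3*a^4/16 + 3*a^2/2 + 3*a - 9*exp(a)/8


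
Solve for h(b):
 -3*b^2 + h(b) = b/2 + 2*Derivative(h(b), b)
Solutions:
 h(b) = C1*exp(b/2) + 3*b^2 + 25*b/2 + 25


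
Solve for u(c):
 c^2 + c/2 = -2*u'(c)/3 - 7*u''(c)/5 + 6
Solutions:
 u(c) = C1 + C2*exp(-10*c/21) - c^3/2 + 111*c^2/40 - 531*c/200


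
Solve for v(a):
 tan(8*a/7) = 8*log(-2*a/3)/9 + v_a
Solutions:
 v(a) = C1 - 8*a*log(-a)/9 - 8*a*log(2)/9 + 8*a/9 + 8*a*log(3)/9 - 7*log(cos(8*a/7))/8


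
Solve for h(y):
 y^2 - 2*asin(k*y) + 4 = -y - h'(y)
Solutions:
 h(y) = C1 - y^3/3 - y^2/2 - 4*y + 2*Piecewise((y*asin(k*y) + sqrt(-k^2*y^2 + 1)/k, Ne(k, 0)), (0, True))


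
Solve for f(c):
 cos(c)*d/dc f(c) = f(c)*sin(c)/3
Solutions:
 f(c) = C1/cos(c)^(1/3)


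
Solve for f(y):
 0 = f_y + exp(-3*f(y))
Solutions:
 f(y) = log(C1 - 3*y)/3
 f(y) = log((-3^(1/3) - 3^(5/6)*I)*(C1 - y)^(1/3)/2)
 f(y) = log((-3^(1/3) + 3^(5/6)*I)*(C1 - y)^(1/3)/2)


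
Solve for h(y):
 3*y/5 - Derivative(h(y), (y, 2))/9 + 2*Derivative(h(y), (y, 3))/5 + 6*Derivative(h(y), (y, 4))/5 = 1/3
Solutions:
 h(y) = C1 + C2*y + C3*exp(y*(-3 + sqrt(39))/18) + C4*exp(-y*(3 + sqrt(39))/18) + 9*y^3/10 + 411*y^2/50


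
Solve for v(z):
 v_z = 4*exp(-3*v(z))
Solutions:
 v(z) = log(C1 + 12*z)/3
 v(z) = log((-3^(1/3) - 3^(5/6)*I)*(C1 + 4*z)^(1/3)/2)
 v(z) = log((-3^(1/3) + 3^(5/6)*I)*(C1 + 4*z)^(1/3)/2)


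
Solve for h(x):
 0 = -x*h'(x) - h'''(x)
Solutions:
 h(x) = C1 + Integral(C2*airyai(-x) + C3*airybi(-x), x)


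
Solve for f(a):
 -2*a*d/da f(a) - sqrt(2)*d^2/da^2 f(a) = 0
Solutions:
 f(a) = C1 + C2*erf(2^(3/4)*a/2)


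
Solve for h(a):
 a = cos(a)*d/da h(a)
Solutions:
 h(a) = C1 + Integral(a/cos(a), a)


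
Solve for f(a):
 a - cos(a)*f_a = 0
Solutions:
 f(a) = C1 + Integral(a/cos(a), a)


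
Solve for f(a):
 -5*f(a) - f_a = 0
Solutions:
 f(a) = C1*exp(-5*a)


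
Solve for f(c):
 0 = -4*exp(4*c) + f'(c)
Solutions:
 f(c) = C1 + exp(4*c)


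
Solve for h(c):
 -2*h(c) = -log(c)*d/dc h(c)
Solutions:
 h(c) = C1*exp(2*li(c))


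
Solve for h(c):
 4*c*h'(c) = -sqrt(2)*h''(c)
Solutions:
 h(c) = C1 + C2*erf(2^(1/4)*c)


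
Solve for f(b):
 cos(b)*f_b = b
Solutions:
 f(b) = C1 + Integral(b/cos(b), b)


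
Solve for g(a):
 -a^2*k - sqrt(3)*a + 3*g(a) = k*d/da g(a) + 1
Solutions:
 g(a) = C1*exp(3*a/k) + a^2*k/3 + 2*a*k^2/9 + sqrt(3)*a/3 + 2*k^3/27 + sqrt(3)*k/9 + 1/3


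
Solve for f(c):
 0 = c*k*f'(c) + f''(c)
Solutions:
 f(c) = Piecewise((-sqrt(2)*sqrt(pi)*C1*erf(sqrt(2)*c*sqrt(k)/2)/(2*sqrt(k)) - C2, (k > 0) | (k < 0)), (-C1*c - C2, True))


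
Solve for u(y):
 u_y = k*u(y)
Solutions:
 u(y) = C1*exp(k*y)


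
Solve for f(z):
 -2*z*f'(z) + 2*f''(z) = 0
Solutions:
 f(z) = C1 + C2*erfi(sqrt(2)*z/2)


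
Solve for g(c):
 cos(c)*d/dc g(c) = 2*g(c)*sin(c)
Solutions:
 g(c) = C1/cos(c)^2


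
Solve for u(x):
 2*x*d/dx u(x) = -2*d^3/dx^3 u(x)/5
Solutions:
 u(x) = C1 + Integral(C2*airyai(-5^(1/3)*x) + C3*airybi(-5^(1/3)*x), x)


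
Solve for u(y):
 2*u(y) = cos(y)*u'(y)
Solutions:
 u(y) = C1*(sin(y) + 1)/(sin(y) - 1)


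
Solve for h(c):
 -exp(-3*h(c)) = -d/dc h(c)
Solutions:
 h(c) = log(C1 + 3*c)/3
 h(c) = log((-3^(1/3) - 3^(5/6)*I)*(C1 + c)^(1/3)/2)
 h(c) = log((-3^(1/3) + 3^(5/6)*I)*(C1 + c)^(1/3)/2)


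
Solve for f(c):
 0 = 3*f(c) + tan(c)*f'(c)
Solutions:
 f(c) = C1/sin(c)^3


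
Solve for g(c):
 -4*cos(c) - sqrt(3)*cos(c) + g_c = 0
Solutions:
 g(c) = C1 + sqrt(3)*sin(c) + 4*sin(c)


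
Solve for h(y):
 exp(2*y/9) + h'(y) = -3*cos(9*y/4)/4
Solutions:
 h(y) = C1 - 9*exp(2*y/9)/2 - sin(9*y/4)/3


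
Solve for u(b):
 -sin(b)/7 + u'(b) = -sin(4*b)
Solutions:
 u(b) = C1 - cos(b)/7 + cos(4*b)/4


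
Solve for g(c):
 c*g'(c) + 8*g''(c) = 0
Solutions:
 g(c) = C1 + C2*erf(c/4)


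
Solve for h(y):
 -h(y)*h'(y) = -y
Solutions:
 h(y) = -sqrt(C1 + y^2)
 h(y) = sqrt(C1 + y^2)


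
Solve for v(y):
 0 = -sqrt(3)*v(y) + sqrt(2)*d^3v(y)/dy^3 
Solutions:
 v(y) = C3*exp(2^(5/6)*3^(1/6)*y/2) + (C1*sin(2^(5/6)*3^(2/3)*y/4) + C2*cos(2^(5/6)*3^(2/3)*y/4))*exp(-2^(5/6)*3^(1/6)*y/4)


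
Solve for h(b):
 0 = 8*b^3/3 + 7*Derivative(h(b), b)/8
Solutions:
 h(b) = C1 - 16*b^4/21


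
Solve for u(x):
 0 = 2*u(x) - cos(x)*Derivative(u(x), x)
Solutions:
 u(x) = C1*(sin(x) + 1)/(sin(x) - 1)


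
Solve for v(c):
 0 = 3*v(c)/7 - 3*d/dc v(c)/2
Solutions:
 v(c) = C1*exp(2*c/7)


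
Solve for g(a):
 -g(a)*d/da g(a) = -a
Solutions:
 g(a) = -sqrt(C1 + a^2)
 g(a) = sqrt(C1 + a^2)


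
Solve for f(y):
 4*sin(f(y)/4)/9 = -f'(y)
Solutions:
 4*y/9 + 2*log(cos(f(y)/4) - 1) - 2*log(cos(f(y)/4) + 1) = C1


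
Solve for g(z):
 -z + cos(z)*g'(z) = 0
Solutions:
 g(z) = C1 + Integral(z/cos(z), z)


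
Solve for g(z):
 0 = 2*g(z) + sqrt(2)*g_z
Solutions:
 g(z) = C1*exp(-sqrt(2)*z)


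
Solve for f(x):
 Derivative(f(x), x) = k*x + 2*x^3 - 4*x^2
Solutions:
 f(x) = C1 + k*x^2/2 + x^4/2 - 4*x^3/3


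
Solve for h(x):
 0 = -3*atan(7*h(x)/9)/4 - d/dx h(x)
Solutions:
 Integral(1/atan(7*_y/9), (_y, h(x))) = C1 - 3*x/4


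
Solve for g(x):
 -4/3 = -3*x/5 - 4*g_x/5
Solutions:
 g(x) = C1 - 3*x^2/8 + 5*x/3


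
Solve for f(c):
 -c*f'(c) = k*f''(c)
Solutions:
 f(c) = C1 + C2*sqrt(k)*erf(sqrt(2)*c*sqrt(1/k)/2)


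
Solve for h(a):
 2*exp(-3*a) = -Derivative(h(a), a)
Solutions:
 h(a) = C1 + 2*exp(-3*a)/3


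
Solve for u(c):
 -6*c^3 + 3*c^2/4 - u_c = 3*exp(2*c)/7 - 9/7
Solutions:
 u(c) = C1 - 3*c^4/2 + c^3/4 + 9*c/7 - 3*exp(2*c)/14


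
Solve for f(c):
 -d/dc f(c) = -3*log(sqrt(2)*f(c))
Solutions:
 -2*Integral(1/(2*log(_y) + log(2)), (_y, f(c)))/3 = C1 - c


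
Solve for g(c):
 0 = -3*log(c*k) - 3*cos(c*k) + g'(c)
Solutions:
 g(c) = C1 + 3*c*log(c*k) - 3*c + 3*Piecewise((sin(c*k)/k, Ne(k, 0)), (c, True))


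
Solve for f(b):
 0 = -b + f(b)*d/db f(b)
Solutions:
 f(b) = -sqrt(C1 + b^2)
 f(b) = sqrt(C1 + b^2)


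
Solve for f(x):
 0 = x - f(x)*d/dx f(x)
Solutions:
 f(x) = -sqrt(C1 + x^2)
 f(x) = sqrt(C1 + x^2)


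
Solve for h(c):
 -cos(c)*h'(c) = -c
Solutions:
 h(c) = C1 + Integral(c/cos(c), c)


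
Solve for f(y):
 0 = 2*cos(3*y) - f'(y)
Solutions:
 f(y) = C1 + 2*sin(3*y)/3


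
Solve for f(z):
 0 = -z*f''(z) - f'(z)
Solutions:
 f(z) = C1 + C2*log(z)


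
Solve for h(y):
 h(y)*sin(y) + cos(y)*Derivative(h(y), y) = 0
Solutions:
 h(y) = C1*cos(y)


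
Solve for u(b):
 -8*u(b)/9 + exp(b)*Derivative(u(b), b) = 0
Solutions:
 u(b) = C1*exp(-8*exp(-b)/9)


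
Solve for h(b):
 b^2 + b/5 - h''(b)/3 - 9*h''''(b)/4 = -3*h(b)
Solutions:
 h(b) = C1*exp(-sqrt(6)*b*sqrt(-1 + 2*sqrt(61))/9) + C2*exp(sqrt(6)*b*sqrt(-1 + 2*sqrt(61))/9) + C3*sin(sqrt(6)*b*sqrt(1 + 2*sqrt(61))/9) + C4*cos(sqrt(6)*b*sqrt(1 + 2*sqrt(61))/9) - b^2/3 - b/15 - 2/27


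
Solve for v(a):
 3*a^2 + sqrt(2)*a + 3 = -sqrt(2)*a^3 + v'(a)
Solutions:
 v(a) = C1 + sqrt(2)*a^4/4 + a^3 + sqrt(2)*a^2/2 + 3*a


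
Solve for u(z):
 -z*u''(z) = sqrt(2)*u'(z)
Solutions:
 u(z) = C1 + C2*z^(1 - sqrt(2))


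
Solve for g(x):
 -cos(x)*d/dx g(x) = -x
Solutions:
 g(x) = C1 + Integral(x/cos(x), x)


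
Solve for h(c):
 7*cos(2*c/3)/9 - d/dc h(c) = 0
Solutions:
 h(c) = C1 + 7*sin(2*c/3)/6


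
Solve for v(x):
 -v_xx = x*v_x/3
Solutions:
 v(x) = C1 + C2*erf(sqrt(6)*x/6)


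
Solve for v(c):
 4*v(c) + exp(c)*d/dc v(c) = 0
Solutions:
 v(c) = C1*exp(4*exp(-c))


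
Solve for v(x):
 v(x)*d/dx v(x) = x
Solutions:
 v(x) = -sqrt(C1 + x^2)
 v(x) = sqrt(C1 + x^2)


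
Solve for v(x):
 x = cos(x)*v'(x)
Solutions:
 v(x) = C1 + Integral(x/cos(x), x)


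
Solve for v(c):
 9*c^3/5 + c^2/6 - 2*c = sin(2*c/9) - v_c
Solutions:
 v(c) = C1 - 9*c^4/20 - c^3/18 + c^2 - 9*cos(2*c/9)/2


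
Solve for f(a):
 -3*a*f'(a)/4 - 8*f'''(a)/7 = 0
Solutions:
 f(a) = C1 + Integral(C2*airyai(-42^(1/3)*a/4) + C3*airybi(-42^(1/3)*a/4), a)


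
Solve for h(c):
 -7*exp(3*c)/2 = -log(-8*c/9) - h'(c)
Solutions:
 h(c) = C1 - c*log(-c) + c*(-3*log(2) + 1 + 2*log(3)) + 7*exp(3*c)/6


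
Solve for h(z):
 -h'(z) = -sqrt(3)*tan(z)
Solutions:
 h(z) = C1 - sqrt(3)*log(cos(z))


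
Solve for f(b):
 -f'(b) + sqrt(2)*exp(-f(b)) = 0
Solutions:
 f(b) = log(C1 + sqrt(2)*b)


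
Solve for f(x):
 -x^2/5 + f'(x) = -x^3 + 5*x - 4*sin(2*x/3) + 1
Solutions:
 f(x) = C1 - x^4/4 + x^3/15 + 5*x^2/2 + x + 6*cos(2*x/3)


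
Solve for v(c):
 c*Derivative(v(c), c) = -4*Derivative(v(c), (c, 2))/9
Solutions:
 v(c) = C1 + C2*erf(3*sqrt(2)*c/4)


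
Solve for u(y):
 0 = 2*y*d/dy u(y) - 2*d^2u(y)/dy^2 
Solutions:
 u(y) = C1 + C2*erfi(sqrt(2)*y/2)


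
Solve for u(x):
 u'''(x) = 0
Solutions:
 u(x) = C1 + C2*x + C3*x^2


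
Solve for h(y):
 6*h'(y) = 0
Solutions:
 h(y) = C1


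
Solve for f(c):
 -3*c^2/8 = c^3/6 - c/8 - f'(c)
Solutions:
 f(c) = C1 + c^4/24 + c^3/8 - c^2/16


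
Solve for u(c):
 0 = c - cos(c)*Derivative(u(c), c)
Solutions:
 u(c) = C1 + Integral(c/cos(c), c)


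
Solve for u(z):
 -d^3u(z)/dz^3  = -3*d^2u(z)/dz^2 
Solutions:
 u(z) = C1 + C2*z + C3*exp(3*z)


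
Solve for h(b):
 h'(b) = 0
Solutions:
 h(b) = C1


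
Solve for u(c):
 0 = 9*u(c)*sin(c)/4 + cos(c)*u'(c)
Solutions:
 u(c) = C1*cos(c)^(9/4)


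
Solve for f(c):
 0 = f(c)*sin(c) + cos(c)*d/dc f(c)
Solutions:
 f(c) = C1*cos(c)


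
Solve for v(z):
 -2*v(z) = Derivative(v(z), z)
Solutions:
 v(z) = C1*exp(-2*z)


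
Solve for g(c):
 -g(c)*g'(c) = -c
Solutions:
 g(c) = -sqrt(C1 + c^2)
 g(c) = sqrt(C1 + c^2)


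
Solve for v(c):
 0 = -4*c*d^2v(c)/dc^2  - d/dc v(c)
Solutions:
 v(c) = C1 + C2*c^(3/4)


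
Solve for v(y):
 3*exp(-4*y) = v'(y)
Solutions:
 v(y) = C1 - 3*exp(-4*y)/4


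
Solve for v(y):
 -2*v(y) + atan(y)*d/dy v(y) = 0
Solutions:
 v(y) = C1*exp(2*Integral(1/atan(y), y))


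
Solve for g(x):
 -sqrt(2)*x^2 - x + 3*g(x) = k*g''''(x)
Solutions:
 g(x) = C1*exp(-3^(1/4)*x*(1/k)^(1/4)) + C2*exp(3^(1/4)*x*(1/k)^(1/4)) + C3*exp(-3^(1/4)*I*x*(1/k)^(1/4)) + C4*exp(3^(1/4)*I*x*(1/k)^(1/4)) + sqrt(2)*x^2/3 + x/3


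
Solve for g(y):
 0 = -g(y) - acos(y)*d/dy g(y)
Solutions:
 g(y) = C1*exp(-Integral(1/acos(y), y))


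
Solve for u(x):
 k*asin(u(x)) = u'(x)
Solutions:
 Integral(1/asin(_y), (_y, u(x))) = C1 + k*x


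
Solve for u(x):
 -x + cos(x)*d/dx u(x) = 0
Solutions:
 u(x) = C1 + Integral(x/cos(x), x)


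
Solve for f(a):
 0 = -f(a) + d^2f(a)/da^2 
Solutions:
 f(a) = C1*exp(-a) + C2*exp(a)


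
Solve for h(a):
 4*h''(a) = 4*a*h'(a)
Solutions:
 h(a) = C1 + C2*erfi(sqrt(2)*a/2)


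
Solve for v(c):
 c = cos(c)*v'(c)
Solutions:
 v(c) = C1 + Integral(c/cos(c), c)


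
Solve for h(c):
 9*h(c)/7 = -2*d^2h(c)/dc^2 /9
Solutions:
 h(c) = C1*sin(9*sqrt(14)*c/14) + C2*cos(9*sqrt(14)*c/14)


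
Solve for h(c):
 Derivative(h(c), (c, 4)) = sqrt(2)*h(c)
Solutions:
 h(c) = C1*exp(-2^(1/8)*c) + C2*exp(2^(1/8)*c) + C3*sin(2^(1/8)*c) + C4*cos(2^(1/8)*c)


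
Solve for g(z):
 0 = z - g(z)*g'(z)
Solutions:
 g(z) = -sqrt(C1 + z^2)
 g(z) = sqrt(C1 + z^2)


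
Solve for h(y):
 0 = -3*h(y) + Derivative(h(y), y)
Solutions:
 h(y) = C1*exp(3*y)


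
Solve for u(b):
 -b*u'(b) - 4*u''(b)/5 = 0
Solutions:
 u(b) = C1 + C2*erf(sqrt(10)*b/4)


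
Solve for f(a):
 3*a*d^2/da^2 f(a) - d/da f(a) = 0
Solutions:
 f(a) = C1 + C2*a^(4/3)


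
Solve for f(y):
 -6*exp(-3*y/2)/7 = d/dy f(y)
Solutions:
 f(y) = C1 + 4*exp(-3*y/2)/7


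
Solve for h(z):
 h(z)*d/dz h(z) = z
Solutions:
 h(z) = -sqrt(C1 + z^2)
 h(z) = sqrt(C1 + z^2)


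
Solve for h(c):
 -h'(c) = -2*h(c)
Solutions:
 h(c) = C1*exp(2*c)


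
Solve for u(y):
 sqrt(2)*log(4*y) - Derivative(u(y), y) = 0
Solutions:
 u(y) = C1 + sqrt(2)*y*log(y) - sqrt(2)*y + 2*sqrt(2)*y*log(2)


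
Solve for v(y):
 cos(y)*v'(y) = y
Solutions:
 v(y) = C1 + Integral(y/cos(y), y)


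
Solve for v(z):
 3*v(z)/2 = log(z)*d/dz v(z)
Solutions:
 v(z) = C1*exp(3*li(z)/2)


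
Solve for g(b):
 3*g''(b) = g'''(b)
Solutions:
 g(b) = C1 + C2*b + C3*exp(3*b)


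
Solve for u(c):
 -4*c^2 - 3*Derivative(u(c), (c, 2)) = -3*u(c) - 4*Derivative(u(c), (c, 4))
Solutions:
 u(c) = 4*c^2/3 + (C1*sin(sqrt(2)*3^(1/4)*c*sin(atan(sqrt(39)/3)/2)/2) + C2*cos(sqrt(2)*3^(1/4)*c*sin(atan(sqrt(39)/3)/2)/2))*exp(-sqrt(2)*3^(1/4)*c*cos(atan(sqrt(39)/3)/2)/2) + (C3*sin(sqrt(2)*3^(1/4)*c*sin(atan(sqrt(39)/3)/2)/2) + C4*cos(sqrt(2)*3^(1/4)*c*sin(atan(sqrt(39)/3)/2)/2))*exp(sqrt(2)*3^(1/4)*c*cos(atan(sqrt(39)/3)/2)/2) + 8/3


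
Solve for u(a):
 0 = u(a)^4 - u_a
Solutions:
 u(a) = (-1/(C1 + 3*a))^(1/3)
 u(a) = (-1/(C1 + a))^(1/3)*(-3^(2/3) - 3*3^(1/6)*I)/6
 u(a) = (-1/(C1 + a))^(1/3)*(-3^(2/3) + 3*3^(1/6)*I)/6


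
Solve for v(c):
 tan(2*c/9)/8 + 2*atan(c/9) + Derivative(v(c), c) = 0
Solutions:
 v(c) = C1 - 2*c*atan(c/9) + 9*log(c^2 + 81) + 9*log(cos(2*c/9))/16


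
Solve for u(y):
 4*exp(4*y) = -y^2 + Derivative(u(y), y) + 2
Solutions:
 u(y) = C1 + y^3/3 - 2*y + exp(4*y)


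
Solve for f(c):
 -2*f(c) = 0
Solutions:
 f(c) = 0


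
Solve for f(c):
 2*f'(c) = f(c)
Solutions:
 f(c) = C1*exp(c/2)


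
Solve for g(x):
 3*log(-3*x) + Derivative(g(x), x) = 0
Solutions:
 g(x) = C1 - 3*x*log(-x) + 3*x*(1 - log(3))


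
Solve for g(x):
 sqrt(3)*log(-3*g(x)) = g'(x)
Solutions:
 -sqrt(3)*Integral(1/(log(-_y) + log(3)), (_y, g(x)))/3 = C1 - x


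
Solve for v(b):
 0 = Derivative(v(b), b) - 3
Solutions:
 v(b) = C1 + 3*b


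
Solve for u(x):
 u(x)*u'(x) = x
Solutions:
 u(x) = -sqrt(C1 + x^2)
 u(x) = sqrt(C1 + x^2)


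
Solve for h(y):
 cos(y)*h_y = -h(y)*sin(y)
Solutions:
 h(y) = C1*cos(y)


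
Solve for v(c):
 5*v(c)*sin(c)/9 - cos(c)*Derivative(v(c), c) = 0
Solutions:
 v(c) = C1/cos(c)^(5/9)


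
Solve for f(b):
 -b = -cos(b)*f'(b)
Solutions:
 f(b) = C1 + Integral(b/cos(b), b)


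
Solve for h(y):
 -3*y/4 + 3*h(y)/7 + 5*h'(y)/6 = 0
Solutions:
 h(y) = C1*exp(-18*y/35) + 7*y/4 - 245/72


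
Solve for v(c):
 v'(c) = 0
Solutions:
 v(c) = C1


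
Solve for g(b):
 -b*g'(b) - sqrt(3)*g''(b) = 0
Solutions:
 g(b) = C1 + C2*erf(sqrt(2)*3^(3/4)*b/6)


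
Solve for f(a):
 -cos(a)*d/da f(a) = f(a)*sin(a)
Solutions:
 f(a) = C1*cos(a)


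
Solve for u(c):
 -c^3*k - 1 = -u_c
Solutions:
 u(c) = C1 + c^4*k/4 + c


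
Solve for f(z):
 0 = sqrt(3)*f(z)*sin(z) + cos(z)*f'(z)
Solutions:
 f(z) = C1*cos(z)^(sqrt(3))


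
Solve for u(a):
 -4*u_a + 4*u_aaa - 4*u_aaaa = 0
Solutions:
 u(a) = C1 + C2*exp(a*(2*2^(1/3)/(3*sqrt(69) + 25)^(1/3) + 4 + 2^(2/3)*(3*sqrt(69) + 25)^(1/3))/12)*sin(2^(1/3)*sqrt(3)*a*(-2^(1/3)*(3*sqrt(69) + 25)^(1/3) + 2/(3*sqrt(69) + 25)^(1/3))/12) + C3*exp(a*(2*2^(1/3)/(3*sqrt(69) + 25)^(1/3) + 4 + 2^(2/3)*(3*sqrt(69) + 25)^(1/3))/12)*cos(2^(1/3)*sqrt(3)*a*(-2^(1/3)*(3*sqrt(69) + 25)^(1/3) + 2/(3*sqrt(69) + 25)^(1/3))/12) + C4*exp(a*(-2^(2/3)*(3*sqrt(69) + 25)^(1/3) - 2*2^(1/3)/(3*sqrt(69) + 25)^(1/3) + 2)/6)


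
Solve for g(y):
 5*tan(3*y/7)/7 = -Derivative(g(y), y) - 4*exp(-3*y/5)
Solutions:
 g(y) = C1 - 5*log(tan(3*y/7)^2 + 1)/6 + 20*exp(-3*y/5)/3


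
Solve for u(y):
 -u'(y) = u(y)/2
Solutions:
 u(y) = C1*exp(-y/2)


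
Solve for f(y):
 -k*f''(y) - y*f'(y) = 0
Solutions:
 f(y) = C1 + C2*sqrt(k)*erf(sqrt(2)*y*sqrt(1/k)/2)


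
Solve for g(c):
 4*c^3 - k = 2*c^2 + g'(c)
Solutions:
 g(c) = C1 + c^4 - 2*c^3/3 - c*k


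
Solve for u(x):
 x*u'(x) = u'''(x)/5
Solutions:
 u(x) = C1 + Integral(C2*airyai(5^(1/3)*x) + C3*airybi(5^(1/3)*x), x)


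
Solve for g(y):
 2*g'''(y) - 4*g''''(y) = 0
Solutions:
 g(y) = C1 + C2*y + C3*y^2 + C4*exp(y/2)


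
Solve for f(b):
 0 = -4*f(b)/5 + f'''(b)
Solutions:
 f(b) = C3*exp(10^(2/3)*b/5) + (C1*sin(10^(2/3)*sqrt(3)*b/10) + C2*cos(10^(2/3)*sqrt(3)*b/10))*exp(-10^(2/3)*b/10)


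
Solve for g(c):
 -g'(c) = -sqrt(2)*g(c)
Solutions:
 g(c) = C1*exp(sqrt(2)*c)


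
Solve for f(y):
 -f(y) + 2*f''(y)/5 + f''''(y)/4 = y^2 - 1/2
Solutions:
 f(y) = C1*exp(-sqrt(10)*y*sqrt(-2 + sqrt(29))/5) + C2*exp(sqrt(10)*y*sqrt(-2 + sqrt(29))/5) + C3*sin(sqrt(10)*y*sqrt(2 + sqrt(29))/5) + C4*cos(sqrt(10)*y*sqrt(2 + sqrt(29))/5) - y^2 - 3/10


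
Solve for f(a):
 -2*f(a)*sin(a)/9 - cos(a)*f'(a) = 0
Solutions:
 f(a) = C1*cos(a)^(2/9)


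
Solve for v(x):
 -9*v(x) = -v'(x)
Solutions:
 v(x) = C1*exp(9*x)


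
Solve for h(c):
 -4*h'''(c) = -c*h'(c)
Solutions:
 h(c) = C1 + Integral(C2*airyai(2^(1/3)*c/2) + C3*airybi(2^(1/3)*c/2), c)


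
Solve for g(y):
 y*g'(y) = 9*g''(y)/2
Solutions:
 g(y) = C1 + C2*erfi(y/3)


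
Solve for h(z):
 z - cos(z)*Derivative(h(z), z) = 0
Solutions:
 h(z) = C1 + Integral(z/cos(z), z)


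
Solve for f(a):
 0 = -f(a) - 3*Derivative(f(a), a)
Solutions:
 f(a) = C1*exp(-a/3)


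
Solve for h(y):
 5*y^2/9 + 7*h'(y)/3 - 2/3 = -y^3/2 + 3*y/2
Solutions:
 h(y) = C1 - 3*y^4/56 - 5*y^3/63 + 9*y^2/28 + 2*y/7


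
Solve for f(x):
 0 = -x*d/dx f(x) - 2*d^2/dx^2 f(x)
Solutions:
 f(x) = C1 + C2*erf(x/2)


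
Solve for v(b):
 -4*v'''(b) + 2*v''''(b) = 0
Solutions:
 v(b) = C1 + C2*b + C3*b^2 + C4*exp(2*b)


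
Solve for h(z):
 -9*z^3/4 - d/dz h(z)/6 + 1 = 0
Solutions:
 h(z) = C1 - 27*z^4/8 + 6*z


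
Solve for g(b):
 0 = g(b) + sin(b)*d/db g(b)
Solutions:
 g(b) = C1*sqrt(cos(b) + 1)/sqrt(cos(b) - 1)


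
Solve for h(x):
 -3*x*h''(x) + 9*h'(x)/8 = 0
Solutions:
 h(x) = C1 + C2*x^(11/8)


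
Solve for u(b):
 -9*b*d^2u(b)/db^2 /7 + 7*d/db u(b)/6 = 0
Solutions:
 u(b) = C1 + C2*b^(103/54)


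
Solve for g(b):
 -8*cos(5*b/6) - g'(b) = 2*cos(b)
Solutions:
 g(b) = C1 - 48*sin(5*b/6)/5 - 2*sin(b)


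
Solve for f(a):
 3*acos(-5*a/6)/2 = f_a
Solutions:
 f(a) = C1 + 3*a*acos(-5*a/6)/2 + 3*sqrt(36 - 25*a^2)/10


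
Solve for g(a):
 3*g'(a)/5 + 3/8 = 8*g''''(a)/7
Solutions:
 g(a) = C1 + C4*exp(21^(1/3)*5^(2/3)*a/10) - 5*a/8 + (C2*sin(3^(5/6)*5^(2/3)*7^(1/3)*a/20) + C3*cos(3^(5/6)*5^(2/3)*7^(1/3)*a/20))*exp(-21^(1/3)*5^(2/3)*a/20)


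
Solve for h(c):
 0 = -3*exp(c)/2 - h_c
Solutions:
 h(c) = C1 - 3*exp(c)/2


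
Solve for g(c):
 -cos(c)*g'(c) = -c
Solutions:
 g(c) = C1 + Integral(c/cos(c), c)


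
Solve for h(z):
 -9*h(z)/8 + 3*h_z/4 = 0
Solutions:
 h(z) = C1*exp(3*z/2)


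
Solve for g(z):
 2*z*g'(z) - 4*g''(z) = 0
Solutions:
 g(z) = C1 + C2*erfi(z/2)


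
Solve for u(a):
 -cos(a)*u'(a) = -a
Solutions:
 u(a) = C1 + Integral(a/cos(a), a)


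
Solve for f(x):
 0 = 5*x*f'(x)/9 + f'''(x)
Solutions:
 f(x) = C1 + Integral(C2*airyai(-15^(1/3)*x/3) + C3*airybi(-15^(1/3)*x/3), x)


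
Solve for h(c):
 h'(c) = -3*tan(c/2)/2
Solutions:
 h(c) = C1 + 3*log(cos(c/2))


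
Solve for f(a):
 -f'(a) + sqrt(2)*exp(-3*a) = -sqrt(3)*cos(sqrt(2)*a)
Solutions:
 f(a) = C1 + sqrt(6)*sin(sqrt(2)*a)/2 - sqrt(2)*exp(-3*a)/3


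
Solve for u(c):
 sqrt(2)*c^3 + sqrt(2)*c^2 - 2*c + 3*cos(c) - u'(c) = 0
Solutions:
 u(c) = C1 + sqrt(2)*c^4/4 + sqrt(2)*c^3/3 - c^2 + 3*sin(c)


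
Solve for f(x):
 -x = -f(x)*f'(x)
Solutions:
 f(x) = -sqrt(C1 + x^2)
 f(x) = sqrt(C1 + x^2)


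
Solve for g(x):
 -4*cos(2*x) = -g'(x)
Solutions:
 g(x) = C1 + 2*sin(2*x)


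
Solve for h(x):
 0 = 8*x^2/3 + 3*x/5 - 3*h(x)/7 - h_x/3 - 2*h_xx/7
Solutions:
 h(x) = 56*x^2/9 - 3353*x/405 + (C1*sin(sqrt(167)*x/12) + C2*cos(sqrt(167)*x/12))*exp(-7*x/12) - 6769/3645


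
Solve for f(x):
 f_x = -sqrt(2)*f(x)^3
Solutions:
 f(x) = -sqrt(2)*sqrt(-1/(C1 - sqrt(2)*x))/2
 f(x) = sqrt(2)*sqrt(-1/(C1 - sqrt(2)*x))/2


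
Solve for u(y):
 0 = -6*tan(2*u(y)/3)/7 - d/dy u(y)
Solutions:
 u(y) = -3*asin(C1*exp(-4*y/7))/2 + 3*pi/2
 u(y) = 3*asin(C1*exp(-4*y/7))/2


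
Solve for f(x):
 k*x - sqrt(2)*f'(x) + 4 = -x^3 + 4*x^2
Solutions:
 f(x) = C1 + sqrt(2)*k*x^2/4 + sqrt(2)*x^4/8 - 2*sqrt(2)*x^3/3 + 2*sqrt(2)*x


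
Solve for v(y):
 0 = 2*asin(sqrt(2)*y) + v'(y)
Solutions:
 v(y) = C1 - 2*y*asin(sqrt(2)*y) - sqrt(2)*sqrt(1 - 2*y^2)


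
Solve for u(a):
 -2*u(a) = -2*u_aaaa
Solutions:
 u(a) = C1*exp(-a) + C2*exp(a) + C3*sin(a) + C4*cos(a)


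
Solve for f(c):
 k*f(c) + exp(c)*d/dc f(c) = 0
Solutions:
 f(c) = C1*exp(k*exp(-c))


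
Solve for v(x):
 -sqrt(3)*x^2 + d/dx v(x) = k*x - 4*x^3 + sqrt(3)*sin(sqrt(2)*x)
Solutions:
 v(x) = C1 + k*x^2/2 - x^4 + sqrt(3)*x^3/3 - sqrt(6)*cos(sqrt(2)*x)/2


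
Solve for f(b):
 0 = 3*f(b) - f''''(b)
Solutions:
 f(b) = C1*exp(-3^(1/4)*b) + C2*exp(3^(1/4)*b) + C3*sin(3^(1/4)*b) + C4*cos(3^(1/4)*b)


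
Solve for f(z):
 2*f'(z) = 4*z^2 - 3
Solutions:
 f(z) = C1 + 2*z^3/3 - 3*z/2


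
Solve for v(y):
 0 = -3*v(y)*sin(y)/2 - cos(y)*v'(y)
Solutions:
 v(y) = C1*cos(y)^(3/2)


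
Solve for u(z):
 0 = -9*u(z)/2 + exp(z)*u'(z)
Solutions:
 u(z) = C1*exp(-9*exp(-z)/2)


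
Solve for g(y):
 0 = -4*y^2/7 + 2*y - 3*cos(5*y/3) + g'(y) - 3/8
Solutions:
 g(y) = C1 + 4*y^3/21 - y^2 + 3*y/8 + 9*sin(5*y/3)/5


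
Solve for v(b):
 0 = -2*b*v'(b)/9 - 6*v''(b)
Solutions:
 v(b) = C1 + C2*erf(sqrt(6)*b/18)


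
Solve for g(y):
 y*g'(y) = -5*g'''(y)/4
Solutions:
 g(y) = C1 + Integral(C2*airyai(-10^(2/3)*y/5) + C3*airybi(-10^(2/3)*y/5), y)


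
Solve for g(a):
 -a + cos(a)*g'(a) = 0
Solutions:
 g(a) = C1 + Integral(a/cos(a), a)


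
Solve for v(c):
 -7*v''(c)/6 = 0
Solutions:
 v(c) = C1 + C2*c


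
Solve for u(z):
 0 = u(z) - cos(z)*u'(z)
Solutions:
 u(z) = C1*sqrt(sin(z) + 1)/sqrt(sin(z) - 1)


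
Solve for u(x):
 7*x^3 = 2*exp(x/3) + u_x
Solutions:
 u(x) = C1 + 7*x^4/4 - 6*exp(x/3)


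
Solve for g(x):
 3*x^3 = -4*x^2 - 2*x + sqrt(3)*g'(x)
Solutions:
 g(x) = C1 + sqrt(3)*x^4/4 + 4*sqrt(3)*x^3/9 + sqrt(3)*x^2/3


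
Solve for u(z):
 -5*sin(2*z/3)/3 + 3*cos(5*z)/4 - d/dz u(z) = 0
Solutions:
 u(z) = C1 + 3*sin(5*z)/20 + 5*cos(2*z/3)/2


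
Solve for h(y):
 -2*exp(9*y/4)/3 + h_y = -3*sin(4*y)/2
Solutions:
 h(y) = C1 + 8*exp(9*y/4)/27 + 3*cos(4*y)/8


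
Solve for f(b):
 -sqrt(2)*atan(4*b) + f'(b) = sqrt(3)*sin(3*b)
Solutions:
 f(b) = C1 + sqrt(2)*(b*atan(4*b) - log(16*b^2 + 1)/8) - sqrt(3)*cos(3*b)/3


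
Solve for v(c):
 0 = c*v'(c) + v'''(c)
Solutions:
 v(c) = C1 + Integral(C2*airyai(-c) + C3*airybi(-c), c)


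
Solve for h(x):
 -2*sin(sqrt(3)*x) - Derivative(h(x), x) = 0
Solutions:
 h(x) = C1 + 2*sqrt(3)*cos(sqrt(3)*x)/3


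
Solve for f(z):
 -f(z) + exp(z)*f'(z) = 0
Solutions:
 f(z) = C1*exp(-exp(-z))


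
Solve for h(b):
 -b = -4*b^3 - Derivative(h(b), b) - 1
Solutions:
 h(b) = C1 - b^4 + b^2/2 - b


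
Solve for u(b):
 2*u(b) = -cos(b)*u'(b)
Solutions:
 u(b) = C1*(sin(b) - 1)/(sin(b) + 1)


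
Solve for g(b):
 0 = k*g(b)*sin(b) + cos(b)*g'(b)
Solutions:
 g(b) = C1*exp(k*log(cos(b)))


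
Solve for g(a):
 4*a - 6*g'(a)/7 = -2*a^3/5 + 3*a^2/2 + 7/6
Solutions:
 g(a) = C1 + 7*a^4/60 - 7*a^3/12 + 7*a^2/3 - 49*a/36


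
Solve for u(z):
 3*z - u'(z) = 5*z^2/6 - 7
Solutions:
 u(z) = C1 - 5*z^3/18 + 3*z^2/2 + 7*z


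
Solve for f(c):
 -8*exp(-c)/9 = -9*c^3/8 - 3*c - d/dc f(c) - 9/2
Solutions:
 f(c) = C1 - 9*c^4/32 - 3*c^2/2 - 9*c/2 - 8*exp(-c)/9


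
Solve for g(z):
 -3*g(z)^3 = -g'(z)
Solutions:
 g(z) = -sqrt(2)*sqrt(-1/(C1 + 3*z))/2
 g(z) = sqrt(2)*sqrt(-1/(C1 + 3*z))/2


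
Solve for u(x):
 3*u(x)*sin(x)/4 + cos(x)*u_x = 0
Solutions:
 u(x) = C1*cos(x)^(3/4)


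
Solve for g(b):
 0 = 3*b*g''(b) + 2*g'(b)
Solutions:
 g(b) = C1 + C2*b^(1/3)


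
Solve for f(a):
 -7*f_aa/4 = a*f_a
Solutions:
 f(a) = C1 + C2*erf(sqrt(14)*a/7)


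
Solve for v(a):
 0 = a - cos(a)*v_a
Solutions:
 v(a) = C1 + Integral(a/cos(a), a)


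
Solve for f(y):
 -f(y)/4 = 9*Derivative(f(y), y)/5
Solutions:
 f(y) = C1*exp(-5*y/36)


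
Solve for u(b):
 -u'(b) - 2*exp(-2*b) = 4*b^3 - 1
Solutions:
 u(b) = C1 - b^4 + b + exp(-2*b)


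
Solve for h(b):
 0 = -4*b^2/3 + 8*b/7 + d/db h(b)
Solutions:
 h(b) = C1 + 4*b^3/9 - 4*b^2/7


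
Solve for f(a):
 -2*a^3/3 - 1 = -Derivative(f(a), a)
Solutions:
 f(a) = C1 + a^4/6 + a


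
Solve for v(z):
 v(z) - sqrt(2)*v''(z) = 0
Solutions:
 v(z) = C1*exp(-2^(3/4)*z/2) + C2*exp(2^(3/4)*z/2)


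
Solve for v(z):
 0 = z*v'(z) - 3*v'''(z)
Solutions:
 v(z) = C1 + Integral(C2*airyai(3^(2/3)*z/3) + C3*airybi(3^(2/3)*z/3), z)


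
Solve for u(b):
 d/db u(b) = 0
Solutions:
 u(b) = C1


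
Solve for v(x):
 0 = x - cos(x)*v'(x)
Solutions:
 v(x) = C1 + Integral(x/cos(x), x)


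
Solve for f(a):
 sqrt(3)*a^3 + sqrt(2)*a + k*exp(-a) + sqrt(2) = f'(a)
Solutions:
 f(a) = C1 + sqrt(3)*a^4/4 + sqrt(2)*a^2/2 + sqrt(2)*a - k*exp(-a)


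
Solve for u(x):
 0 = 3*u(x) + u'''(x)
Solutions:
 u(x) = C3*exp(-3^(1/3)*x) + (C1*sin(3^(5/6)*x/2) + C2*cos(3^(5/6)*x/2))*exp(3^(1/3)*x/2)


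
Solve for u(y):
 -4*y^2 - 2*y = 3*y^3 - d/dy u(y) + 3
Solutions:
 u(y) = C1 + 3*y^4/4 + 4*y^3/3 + y^2 + 3*y


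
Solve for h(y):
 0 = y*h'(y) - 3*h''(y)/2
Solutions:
 h(y) = C1 + C2*erfi(sqrt(3)*y/3)


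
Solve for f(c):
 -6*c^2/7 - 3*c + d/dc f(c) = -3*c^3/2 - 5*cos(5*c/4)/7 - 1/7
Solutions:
 f(c) = C1 - 3*c^4/8 + 2*c^3/7 + 3*c^2/2 - c/7 - 4*sin(5*c/4)/7


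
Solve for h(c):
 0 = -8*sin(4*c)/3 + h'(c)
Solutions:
 h(c) = C1 - 2*cos(4*c)/3


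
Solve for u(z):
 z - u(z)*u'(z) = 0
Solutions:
 u(z) = -sqrt(C1 + z^2)
 u(z) = sqrt(C1 + z^2)


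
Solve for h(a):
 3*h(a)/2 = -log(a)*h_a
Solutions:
 h(a) = C1*exp(-3*li(a)/2)


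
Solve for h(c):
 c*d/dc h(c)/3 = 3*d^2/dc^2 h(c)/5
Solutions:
 h(c) = C1 + C2*erfi(sqrt(10)*c/6)


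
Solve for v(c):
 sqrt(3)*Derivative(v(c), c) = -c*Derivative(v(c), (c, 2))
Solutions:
 v(c) = C1 + C2*c^(1 - sqrt(3))


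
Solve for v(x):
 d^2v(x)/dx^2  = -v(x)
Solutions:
 v(x) = C1*sin(x) + C2*cos(x)


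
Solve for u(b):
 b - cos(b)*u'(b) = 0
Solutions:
 u(b) = C1 + Integral(b/cos(b), b)


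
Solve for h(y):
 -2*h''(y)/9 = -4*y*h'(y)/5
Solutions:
 h(y) = C1 + C2*erfi(3*sqrt(5)*y/5)


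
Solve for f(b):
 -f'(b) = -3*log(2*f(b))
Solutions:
 -Integral(1/(log(_y) + log(2)), (_y, f(b)))/3 = C1 - b


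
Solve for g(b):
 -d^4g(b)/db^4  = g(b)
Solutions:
 g(b) = (C1*sin(sqrt(2)*b/2) + C2*cos(sqrt(2)*b/2))*exp(-sqrt(2)*b/2) + (C3*sin(sqrt(2)*b/2) + C4*cos(sqrt(2)*b/2))*exp(sqrt(2)*b/2)


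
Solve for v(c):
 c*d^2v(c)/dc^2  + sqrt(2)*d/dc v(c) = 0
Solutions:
 v(c) = C1 + C2*c^(1 - sqrt(2))


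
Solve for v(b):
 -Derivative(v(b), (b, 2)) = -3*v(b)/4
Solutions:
 v(b) = C1*exp(-sqrt(3)*b/2) + C2*exp(sqrt(3)*b/2)


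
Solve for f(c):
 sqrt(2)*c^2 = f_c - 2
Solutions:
 f(c) = C1 + sqrt(2)*c^3/3 + 2*c


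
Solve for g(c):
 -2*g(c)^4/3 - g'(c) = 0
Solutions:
 g(c) = (-1 - sqrt(3)*I)*(1/(C1 + 2*c))^(1/3)/2
 g(c) = (-1 + sqrt(3)*I)*(1/(C1 + 2*c))^(1/3)/2
 g(c) = (1/(C1 + 2*c))^(1/3)


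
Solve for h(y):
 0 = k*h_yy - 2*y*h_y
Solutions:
 h(y) = C1 + C2*erf(y*sqrt(-1/k))/sqrt(-1/k)


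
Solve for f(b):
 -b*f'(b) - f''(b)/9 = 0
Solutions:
 f(b) = C1 + C2*erf(3*sqrt(2)*b/2)


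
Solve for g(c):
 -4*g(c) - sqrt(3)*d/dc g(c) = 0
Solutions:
 g(c) = C1*exp(-4*sqrt(3)*c/3)


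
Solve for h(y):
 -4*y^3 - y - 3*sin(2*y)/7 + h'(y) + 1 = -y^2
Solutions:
 h(y) = C1 + y^4 - y^3/3 + y^2/2 - y - 3*cos(2*y)/14
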